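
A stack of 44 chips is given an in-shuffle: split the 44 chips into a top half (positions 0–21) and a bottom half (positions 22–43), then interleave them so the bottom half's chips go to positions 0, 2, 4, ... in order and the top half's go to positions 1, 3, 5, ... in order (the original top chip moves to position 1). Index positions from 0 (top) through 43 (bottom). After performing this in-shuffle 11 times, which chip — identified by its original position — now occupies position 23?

2

Work backwards from position 23, undoing one in-shuffle at a time:
23 ← 11 ← 5 ← 2 ← 23 ← 11 ← 5 ← 2 ← 23 ← 11 ← 5 ← 2
So the chip now at position 23 started at position 2.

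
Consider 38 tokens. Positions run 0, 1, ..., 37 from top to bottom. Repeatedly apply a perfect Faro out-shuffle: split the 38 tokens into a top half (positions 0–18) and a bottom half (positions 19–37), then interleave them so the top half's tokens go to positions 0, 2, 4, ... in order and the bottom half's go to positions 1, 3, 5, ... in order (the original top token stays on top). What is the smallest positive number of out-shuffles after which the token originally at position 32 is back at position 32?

36

Follow position 32 under repeated out-shuffles:
32 → 27 → 17 → 34 → 31 → 25 → 13 → 26 → ... → 32 (length 36)
It first returns after 36 out-shuffles.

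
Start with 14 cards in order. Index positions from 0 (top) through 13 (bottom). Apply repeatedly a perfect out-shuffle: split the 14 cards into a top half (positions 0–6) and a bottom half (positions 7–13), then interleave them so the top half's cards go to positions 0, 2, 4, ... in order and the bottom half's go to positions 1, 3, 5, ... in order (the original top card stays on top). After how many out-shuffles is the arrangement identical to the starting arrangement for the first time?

The out-shuffle permutes the 14 positions with cycle lengths [1, 1, 12].
Every card is home exactly when every cycle has completed a whole number of laps, i.e. after lcm(1, 12) = 12 out-shuffles.

12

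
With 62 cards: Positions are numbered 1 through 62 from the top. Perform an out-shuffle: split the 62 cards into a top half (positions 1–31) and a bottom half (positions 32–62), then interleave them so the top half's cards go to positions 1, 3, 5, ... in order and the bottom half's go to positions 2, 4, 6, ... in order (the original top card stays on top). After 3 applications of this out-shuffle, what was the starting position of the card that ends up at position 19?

Work backwards from position 19, undoing one out-shuffle at a time:
19 ← 10 ← 36 ← 49
So the card now at position 19 started at position 49.

49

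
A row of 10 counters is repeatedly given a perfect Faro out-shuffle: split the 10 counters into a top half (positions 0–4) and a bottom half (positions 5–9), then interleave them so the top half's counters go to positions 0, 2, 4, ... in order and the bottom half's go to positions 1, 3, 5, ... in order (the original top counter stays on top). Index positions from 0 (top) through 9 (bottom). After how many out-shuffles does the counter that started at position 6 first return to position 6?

Follow position 6 under repeated out-shuffles:
6 → 3 → 6
It first returns after 2 out-shuffles.

2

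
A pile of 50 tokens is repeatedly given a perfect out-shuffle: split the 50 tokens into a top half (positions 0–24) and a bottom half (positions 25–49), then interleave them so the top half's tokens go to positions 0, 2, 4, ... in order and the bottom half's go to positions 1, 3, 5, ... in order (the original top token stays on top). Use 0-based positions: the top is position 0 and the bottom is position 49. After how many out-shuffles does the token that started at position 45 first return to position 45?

Follow position 45 under repeated out-shuffles:
45 → 41 → 33 → 17 → 34 → 19 → 38 → 27 → ... → 45 (length 21)
It first returns after 21 out-shuffles.

21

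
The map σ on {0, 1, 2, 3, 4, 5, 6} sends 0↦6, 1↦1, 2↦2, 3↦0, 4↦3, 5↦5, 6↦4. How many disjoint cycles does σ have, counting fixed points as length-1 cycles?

Cycle decomposition: (0 6 4 3) (1) (2) (5).
4 cycles.

4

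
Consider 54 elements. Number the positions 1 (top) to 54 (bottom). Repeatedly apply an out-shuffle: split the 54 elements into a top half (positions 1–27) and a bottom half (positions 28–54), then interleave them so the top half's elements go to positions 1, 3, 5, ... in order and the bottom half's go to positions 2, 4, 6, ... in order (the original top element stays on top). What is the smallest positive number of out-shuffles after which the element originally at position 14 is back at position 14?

52

Follow position 14 under repeated out-shuffles:
14 → 27 → 53 → 52 → 50 → 46 → 38 → 22 → ... → 14 (length 52)
It first returns after 52 out-shuffles.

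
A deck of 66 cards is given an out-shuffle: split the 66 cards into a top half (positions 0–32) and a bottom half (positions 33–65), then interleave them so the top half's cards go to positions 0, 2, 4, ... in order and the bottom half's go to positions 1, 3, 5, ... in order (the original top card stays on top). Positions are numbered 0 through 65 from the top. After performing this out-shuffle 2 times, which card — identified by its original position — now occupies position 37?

Work backwards from position 37, undoing one out-shuffle at a time:
37 ← 51 ← 58
So the card now at position 37 started at position 58.

58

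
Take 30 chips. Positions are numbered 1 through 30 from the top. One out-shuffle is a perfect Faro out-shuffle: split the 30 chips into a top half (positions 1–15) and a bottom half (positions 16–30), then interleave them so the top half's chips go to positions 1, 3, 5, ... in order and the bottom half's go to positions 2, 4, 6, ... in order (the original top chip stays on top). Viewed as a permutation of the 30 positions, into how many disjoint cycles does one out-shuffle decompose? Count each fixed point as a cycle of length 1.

Trace each unvisited position around until it returns:
(1) (2 3 5 9 17 4 ... len 28) (30)
3 cycles in total.

3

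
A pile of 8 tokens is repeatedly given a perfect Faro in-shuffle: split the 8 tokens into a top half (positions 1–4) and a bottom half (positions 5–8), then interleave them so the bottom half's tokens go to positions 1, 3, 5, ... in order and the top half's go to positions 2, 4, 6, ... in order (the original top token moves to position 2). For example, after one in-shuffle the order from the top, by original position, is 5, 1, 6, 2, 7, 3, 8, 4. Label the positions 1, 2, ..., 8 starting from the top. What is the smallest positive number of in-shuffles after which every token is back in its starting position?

The in-shuffle permutes the 8 positions with cycle lengths [2, 6].
Every token is home exactly when every cycle has completed a whole number of laps, i.e. after lcm(2, 6) = 6 in-shuffles.

6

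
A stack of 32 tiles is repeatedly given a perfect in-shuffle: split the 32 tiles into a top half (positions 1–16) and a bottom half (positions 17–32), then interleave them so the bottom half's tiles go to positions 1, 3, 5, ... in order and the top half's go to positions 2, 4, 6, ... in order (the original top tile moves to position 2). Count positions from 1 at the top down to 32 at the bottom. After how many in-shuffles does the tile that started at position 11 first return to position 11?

Follow position 11 under repeated in-shuffles:
11 → 22 → 11
It first returns after 2 in-shuffles.

2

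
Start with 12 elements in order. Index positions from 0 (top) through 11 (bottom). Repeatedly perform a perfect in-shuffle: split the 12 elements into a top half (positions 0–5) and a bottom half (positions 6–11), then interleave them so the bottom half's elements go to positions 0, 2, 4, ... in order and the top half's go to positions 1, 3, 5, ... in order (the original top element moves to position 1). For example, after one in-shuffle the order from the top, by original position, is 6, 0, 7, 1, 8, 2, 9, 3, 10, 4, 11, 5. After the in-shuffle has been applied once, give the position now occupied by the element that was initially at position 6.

Track the element's position through each in-shuffle:
6 → 0

0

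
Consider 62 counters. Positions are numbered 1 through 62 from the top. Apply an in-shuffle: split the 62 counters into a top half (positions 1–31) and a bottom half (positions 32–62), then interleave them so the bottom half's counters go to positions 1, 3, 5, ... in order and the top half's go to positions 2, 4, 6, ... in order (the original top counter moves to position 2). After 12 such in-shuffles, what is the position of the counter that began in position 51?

Track the counter's position through each in-shuffle:
51 → 39 → 15 → 30 → 60 → 57 → 51 → 39 → 15 → 30 → 60 → 57 → 51

51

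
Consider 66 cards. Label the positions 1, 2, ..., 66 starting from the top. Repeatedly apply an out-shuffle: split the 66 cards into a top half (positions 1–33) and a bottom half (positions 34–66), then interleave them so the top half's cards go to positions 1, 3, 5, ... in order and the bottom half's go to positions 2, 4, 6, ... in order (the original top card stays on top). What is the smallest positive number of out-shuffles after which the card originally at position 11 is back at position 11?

Follow position 11 under repeated out-shuffles:
11 → 21 → 41 → 16 → 31 → 61 → 56 → 46 → 26 → 51 → 36 → 6 → 11
It first returns after 12 out-shuffles.

12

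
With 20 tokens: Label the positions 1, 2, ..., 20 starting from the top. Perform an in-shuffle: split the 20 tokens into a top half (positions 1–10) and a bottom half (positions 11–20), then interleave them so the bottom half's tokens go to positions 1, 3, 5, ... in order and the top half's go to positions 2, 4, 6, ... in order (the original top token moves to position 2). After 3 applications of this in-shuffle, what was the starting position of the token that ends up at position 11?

Work backwards from position 11, undoing one in-shuffle at a time:
11 ← 16 ← 8 ← 4
So the token now at position 11 started at position 4.

4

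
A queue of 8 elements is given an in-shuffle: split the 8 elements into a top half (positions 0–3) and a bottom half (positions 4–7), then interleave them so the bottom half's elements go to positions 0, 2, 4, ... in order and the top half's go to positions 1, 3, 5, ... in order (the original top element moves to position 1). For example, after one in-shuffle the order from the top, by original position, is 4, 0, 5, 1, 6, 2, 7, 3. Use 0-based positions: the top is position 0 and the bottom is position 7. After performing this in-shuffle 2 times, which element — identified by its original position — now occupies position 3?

0

Work backwards from position 3, undoing one in-shuffle at a time:
3 ← 1 ← 0
So the element now at position 3 started at position 0.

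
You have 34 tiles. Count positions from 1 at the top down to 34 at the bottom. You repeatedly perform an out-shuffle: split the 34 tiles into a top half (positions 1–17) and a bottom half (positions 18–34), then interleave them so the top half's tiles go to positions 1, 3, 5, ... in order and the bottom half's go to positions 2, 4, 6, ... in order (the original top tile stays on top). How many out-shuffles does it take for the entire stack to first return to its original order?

10

The out-shuffle permutes the 34 positions with cycle lengths [1, 1, 2, 10, 10, 10].
Every tile is home exactly when every cycle has completed a whole number of laps, i.e. after lcm(1, 2, 10) = 10 out-shuffles.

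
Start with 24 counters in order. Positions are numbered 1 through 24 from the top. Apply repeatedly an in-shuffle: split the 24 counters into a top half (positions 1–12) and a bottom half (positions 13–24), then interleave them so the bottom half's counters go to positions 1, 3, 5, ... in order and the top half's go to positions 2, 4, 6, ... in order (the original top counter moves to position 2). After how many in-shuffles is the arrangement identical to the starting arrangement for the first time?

The in-shuffle permutes the 24 positions with cycle lengths [4, 20].
Every counter is home exactly when every cycle has completed a whole number of laps, i.e. after lcm(4, 20) = 20 in-shuffles.

20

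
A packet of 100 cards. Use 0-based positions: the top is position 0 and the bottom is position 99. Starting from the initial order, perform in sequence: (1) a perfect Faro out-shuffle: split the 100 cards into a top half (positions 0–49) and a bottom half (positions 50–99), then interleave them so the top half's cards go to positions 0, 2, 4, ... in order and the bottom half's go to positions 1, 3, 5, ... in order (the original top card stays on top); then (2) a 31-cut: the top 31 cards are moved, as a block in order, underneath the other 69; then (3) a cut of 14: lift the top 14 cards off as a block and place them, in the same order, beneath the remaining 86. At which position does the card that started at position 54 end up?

64

Track the card from position 54 forward through each operation:
  after op 1 (out-shuffle): 54 → 9
  after op 2 (cut 31): 9 → 78
  after op 3 (cut 14): 78 → 64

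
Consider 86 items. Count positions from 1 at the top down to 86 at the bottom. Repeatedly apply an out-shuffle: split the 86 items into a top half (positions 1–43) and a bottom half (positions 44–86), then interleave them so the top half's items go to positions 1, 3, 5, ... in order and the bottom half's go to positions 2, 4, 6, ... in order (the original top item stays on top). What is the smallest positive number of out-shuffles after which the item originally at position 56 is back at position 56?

Follow position 56 under repeated out-shuffles:
56 → 26 → 51 → 16 → 31 → 61 → 36 → 71 → 56
It first returns after 8 out-shuffles.

8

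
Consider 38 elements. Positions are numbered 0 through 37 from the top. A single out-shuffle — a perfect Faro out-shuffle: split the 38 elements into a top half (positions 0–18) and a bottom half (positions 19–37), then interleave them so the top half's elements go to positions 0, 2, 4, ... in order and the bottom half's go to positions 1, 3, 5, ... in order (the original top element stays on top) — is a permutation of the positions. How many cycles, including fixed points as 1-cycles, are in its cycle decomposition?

3

Trace each unvisited position around until it returns:
(0) (1 2 4 8 16 32 ... len 36) (37)
3 cycles in total.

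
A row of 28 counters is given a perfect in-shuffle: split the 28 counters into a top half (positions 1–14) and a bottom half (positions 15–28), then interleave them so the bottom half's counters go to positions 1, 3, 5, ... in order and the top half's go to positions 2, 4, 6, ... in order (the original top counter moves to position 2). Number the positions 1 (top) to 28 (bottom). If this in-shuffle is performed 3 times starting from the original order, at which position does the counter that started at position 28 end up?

21

Track the counter's position through each in-shuffle:
28 → 27 → 25 → 21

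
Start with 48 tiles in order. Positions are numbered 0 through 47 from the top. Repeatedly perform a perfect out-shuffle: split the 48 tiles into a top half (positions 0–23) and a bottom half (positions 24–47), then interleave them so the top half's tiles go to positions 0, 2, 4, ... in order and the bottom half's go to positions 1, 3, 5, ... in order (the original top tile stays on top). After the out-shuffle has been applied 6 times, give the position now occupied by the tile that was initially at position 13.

Track the tile's position through each out-shuffle:
13 → 26 → 5 → 10 → 20 → 40 → 33

33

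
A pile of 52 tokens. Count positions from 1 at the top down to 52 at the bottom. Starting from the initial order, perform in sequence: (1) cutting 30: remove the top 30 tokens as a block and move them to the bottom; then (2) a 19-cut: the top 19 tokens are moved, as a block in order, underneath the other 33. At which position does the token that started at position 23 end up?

26

Track the token from position 23 forward through each operation:
  after op 1 (cut 30): 23 → 45
  after op 2 (cut 19): 45 → 26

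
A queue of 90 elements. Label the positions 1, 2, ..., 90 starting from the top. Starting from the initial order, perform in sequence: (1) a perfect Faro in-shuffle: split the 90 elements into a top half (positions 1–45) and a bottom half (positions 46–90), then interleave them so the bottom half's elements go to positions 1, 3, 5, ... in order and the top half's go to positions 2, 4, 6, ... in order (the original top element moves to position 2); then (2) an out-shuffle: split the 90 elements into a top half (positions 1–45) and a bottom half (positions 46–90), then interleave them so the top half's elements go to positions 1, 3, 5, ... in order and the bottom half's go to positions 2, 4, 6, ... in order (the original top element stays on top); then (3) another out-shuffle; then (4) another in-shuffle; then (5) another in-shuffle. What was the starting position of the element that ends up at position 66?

Undo the operations in reverse order, starting from position 66:
  undo op 5 (in-shuffle, from top half): 66 ← 33
  undo op 4 (in-shuffle, from bottom half): 33 ← 62
  undo op 3 (out-shuffle, from bottom half): 62 ← 76
  undo op 2 (out-shuffle, from bottom half): 76 ← 83
  undo op 1 (in-shuffle, from bottom half): 83 ← 87
So the element at position 66 came from original position 87.

87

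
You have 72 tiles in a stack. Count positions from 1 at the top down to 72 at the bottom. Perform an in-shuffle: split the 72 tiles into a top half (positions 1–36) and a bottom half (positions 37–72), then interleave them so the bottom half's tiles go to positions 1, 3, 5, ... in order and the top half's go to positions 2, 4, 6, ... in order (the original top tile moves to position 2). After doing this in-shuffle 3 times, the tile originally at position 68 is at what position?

Track the tile's position through each in-shuffle:
68 → 63 → 53 → 33

33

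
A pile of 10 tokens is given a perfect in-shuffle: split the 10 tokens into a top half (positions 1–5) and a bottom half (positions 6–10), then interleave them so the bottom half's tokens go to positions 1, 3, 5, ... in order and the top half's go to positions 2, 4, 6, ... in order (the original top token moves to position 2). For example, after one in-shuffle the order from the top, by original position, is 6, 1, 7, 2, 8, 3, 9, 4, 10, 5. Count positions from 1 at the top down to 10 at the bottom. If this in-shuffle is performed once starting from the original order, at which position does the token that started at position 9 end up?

7

Track the token's position through each in-shuffle:
9 → 7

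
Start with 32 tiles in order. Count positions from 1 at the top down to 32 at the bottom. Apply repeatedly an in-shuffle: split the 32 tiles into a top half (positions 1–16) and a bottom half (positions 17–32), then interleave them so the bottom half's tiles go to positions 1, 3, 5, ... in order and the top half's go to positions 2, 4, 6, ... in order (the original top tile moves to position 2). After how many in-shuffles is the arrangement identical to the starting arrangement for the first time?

The in-shuffle permutes the 32 positions with cycle lengths [2, 10, 10, 10].
Every tile is home exactly when every cycle has completed a whole number of laps, i.e. after lcm(2, 10) = 10 in-shuffles.

10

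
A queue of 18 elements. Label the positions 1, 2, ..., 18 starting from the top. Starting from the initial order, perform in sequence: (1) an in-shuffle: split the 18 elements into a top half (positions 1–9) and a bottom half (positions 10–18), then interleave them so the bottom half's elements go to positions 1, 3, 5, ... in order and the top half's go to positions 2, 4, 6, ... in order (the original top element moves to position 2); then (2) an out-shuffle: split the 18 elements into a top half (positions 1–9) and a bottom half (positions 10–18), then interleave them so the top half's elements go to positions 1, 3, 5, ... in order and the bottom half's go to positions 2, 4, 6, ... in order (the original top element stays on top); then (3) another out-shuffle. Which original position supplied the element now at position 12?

Undo the operations in reverse order, starting from position 12:
  undo op 3 (out-shuffle, from bottom half): 12 ← 15
  undo op 2 (out-shuffle, from top half): 15 ← 8
  undo op 1 (in-shuffle, from top half): 8 ← 4
So the element at position 12 came from original position 4.

4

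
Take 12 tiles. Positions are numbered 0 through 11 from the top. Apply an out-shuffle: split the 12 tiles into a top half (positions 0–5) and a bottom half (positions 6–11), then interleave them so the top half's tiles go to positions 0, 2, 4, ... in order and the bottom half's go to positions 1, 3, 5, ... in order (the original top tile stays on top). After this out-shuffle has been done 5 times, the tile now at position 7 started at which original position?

4

Work backwards from position 7, undoing one out-shuffle at a time:
7 ← 9 ← 10 ← 5 ← 8 ← 4
So the tile now at position 7 started at position 4.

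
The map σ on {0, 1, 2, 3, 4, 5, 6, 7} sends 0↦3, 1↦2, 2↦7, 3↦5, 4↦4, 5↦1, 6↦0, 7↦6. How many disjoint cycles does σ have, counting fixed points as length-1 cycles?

2

Cycle decomposition: (0 3 5 1 2 7 6) (4).
2 cycles.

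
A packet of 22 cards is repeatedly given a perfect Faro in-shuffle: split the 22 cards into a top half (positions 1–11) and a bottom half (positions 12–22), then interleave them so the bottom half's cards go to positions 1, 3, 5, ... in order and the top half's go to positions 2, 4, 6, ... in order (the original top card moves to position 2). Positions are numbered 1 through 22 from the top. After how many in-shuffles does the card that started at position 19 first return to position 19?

11

Follow position 19 under repeated in-shuffles:
19 → 15 → 7 → 14 → 5 → 10 → 20 → 17 → 11 → 22 → 21 → 19
It first returns after 11 in-shuffles.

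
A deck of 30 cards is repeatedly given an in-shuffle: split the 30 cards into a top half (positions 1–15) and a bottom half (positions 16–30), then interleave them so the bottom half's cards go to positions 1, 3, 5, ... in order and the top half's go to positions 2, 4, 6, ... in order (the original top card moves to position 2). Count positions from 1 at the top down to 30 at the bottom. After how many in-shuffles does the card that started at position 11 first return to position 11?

5

Follow position 11 under repeated in-shuffles:
11 → 22 → 13 → 26 → 21 → 11
It first returns after 5 in-shuffles.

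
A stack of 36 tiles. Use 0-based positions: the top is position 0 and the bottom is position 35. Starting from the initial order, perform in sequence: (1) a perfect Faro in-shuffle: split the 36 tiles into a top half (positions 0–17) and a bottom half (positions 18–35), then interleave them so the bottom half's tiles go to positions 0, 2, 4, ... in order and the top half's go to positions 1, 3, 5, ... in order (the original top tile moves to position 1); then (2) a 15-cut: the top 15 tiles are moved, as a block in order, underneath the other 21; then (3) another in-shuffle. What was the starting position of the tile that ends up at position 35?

34

Undo the operations in reverse order, starting from position 35:
  undo op 3 (in-shuffle, from top half): 35 ← 17
  undo op 2 (cut 15): 17 ← 32
  undo op 1 (in-shuffle, from bottom half): 32 ← 34
So the tile at position 35 came from original position 34.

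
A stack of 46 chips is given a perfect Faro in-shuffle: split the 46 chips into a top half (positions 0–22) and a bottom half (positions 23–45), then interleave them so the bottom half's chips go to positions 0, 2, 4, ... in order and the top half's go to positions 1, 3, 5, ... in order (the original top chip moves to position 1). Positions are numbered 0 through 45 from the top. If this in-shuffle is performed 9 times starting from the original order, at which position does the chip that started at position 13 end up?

Track the chip's position through each in-shuffle:
13 → 27 → 8 → 17 → 35 → 24 → 2 → 5 → 11 → 23

23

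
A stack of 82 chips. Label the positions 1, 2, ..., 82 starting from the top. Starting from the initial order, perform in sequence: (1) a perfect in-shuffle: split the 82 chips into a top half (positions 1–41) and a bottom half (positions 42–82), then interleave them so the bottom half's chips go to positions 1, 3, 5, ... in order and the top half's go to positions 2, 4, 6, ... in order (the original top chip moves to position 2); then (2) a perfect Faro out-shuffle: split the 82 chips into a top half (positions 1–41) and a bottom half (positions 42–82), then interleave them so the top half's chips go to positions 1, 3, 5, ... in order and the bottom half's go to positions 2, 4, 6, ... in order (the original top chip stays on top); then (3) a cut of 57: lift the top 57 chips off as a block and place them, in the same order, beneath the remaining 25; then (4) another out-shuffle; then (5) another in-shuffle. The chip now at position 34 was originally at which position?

37

Undo the operations in reverse order, starting from position 34:
  undo op 5 (in-shuffle, from top half): 34 ← 17
  undo op 4 (out-shuffle, from top half): 17 ← 9
  undo op 3 (cut 57): 9 ← 66
  undo op 2 (out-shuffle, from bottom half): 66 ← 74
  undo op 1 (in-shuffle, from top half): 74 ← 37
So the chip at position 34 came from original position 37.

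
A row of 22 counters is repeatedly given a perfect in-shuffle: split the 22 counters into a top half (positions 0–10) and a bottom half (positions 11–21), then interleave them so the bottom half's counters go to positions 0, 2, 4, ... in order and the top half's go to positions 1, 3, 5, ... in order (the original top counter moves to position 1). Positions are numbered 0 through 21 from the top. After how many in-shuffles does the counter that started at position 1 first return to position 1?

11

Follow position 1 under repeated in-shuffles:
1 → 3 → 7 → 15 → 8 → 17 → 12 → 2 → 5 → 11 → 0 → 1
It first returns after 11 in-shuffles.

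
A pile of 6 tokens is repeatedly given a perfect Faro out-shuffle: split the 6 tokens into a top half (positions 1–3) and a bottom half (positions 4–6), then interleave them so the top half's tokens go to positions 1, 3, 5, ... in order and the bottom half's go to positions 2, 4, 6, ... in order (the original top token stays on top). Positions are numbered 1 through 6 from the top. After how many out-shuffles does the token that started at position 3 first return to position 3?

Follow position 3 under repeated out-shuffles:
3 → 5 → 4 → 2 → 3
It first returns after 4 out-shuffles.

4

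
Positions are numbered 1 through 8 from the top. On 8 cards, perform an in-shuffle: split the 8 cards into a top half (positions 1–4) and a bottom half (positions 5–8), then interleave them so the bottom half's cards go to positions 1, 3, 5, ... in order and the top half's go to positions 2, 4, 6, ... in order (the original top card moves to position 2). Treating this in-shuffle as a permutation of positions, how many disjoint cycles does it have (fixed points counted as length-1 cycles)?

2

Trace each unvisited position around until it returns:
(1 2 4 8 7 5) (3 6)
2 cycles in total.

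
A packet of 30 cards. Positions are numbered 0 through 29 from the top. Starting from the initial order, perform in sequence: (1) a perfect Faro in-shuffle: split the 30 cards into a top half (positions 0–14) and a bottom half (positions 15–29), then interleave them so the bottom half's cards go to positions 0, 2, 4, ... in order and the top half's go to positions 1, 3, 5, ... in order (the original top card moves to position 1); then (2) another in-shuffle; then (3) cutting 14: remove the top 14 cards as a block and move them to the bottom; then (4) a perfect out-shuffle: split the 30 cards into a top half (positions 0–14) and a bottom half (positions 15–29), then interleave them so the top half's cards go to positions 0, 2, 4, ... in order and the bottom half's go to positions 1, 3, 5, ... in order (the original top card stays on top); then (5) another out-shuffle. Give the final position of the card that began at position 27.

Track the card from position 27 forward through each operation:
  after op 1 (in-shuffle): 27 → 24
  after op 2 (in-shuffle): 24 → 18
  after op 3 (cut 14): 18 → 4
  after op 4 (out-shuffle): 4 → 8
  after op 5 (out-shuffle): 8 → 16

16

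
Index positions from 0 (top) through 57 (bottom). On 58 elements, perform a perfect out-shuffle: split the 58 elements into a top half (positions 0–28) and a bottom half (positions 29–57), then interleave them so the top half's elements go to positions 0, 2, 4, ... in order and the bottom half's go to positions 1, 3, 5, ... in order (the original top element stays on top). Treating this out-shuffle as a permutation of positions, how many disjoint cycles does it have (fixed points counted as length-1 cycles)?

6

Trace each unvisited position around until it returns:
(0) (1 2 4 8 16 32 ... len 18) (3 6 12 24 48 39 ... len 18) (5 10 20 40 23 46 ... len 18) (19 38) (57)
6 cycles in total.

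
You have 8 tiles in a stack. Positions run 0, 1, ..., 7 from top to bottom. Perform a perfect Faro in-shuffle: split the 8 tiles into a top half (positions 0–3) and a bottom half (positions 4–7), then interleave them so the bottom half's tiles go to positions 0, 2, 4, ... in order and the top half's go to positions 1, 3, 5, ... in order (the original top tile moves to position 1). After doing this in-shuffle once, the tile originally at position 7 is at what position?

6

Track the tile's position through each in-shuffle:
7 → 6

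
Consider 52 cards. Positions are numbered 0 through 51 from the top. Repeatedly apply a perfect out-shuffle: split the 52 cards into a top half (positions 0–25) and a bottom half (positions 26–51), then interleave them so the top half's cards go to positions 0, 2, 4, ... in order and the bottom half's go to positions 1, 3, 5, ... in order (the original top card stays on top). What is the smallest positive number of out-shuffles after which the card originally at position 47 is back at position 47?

Follow position 47 under repeated out-shuffles:
47 → 43 → 35 → 19 → 38 → 25 → 50 → 49 → 47
It first returns after 8 out-shuffles.

8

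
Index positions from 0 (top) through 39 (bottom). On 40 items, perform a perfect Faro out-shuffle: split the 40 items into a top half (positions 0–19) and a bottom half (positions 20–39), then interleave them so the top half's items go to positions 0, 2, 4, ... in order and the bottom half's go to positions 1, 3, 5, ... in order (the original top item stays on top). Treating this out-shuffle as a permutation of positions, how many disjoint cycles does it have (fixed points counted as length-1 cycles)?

6

Trace each unvisited position around until it returns:
(0) (1 2 4 8 16 32 ... len 12) (3 6 12 24 9 18 ... len 12) (7 14 28 17 34 29 ... len 12) (13 26) (39)
6 cycles in total.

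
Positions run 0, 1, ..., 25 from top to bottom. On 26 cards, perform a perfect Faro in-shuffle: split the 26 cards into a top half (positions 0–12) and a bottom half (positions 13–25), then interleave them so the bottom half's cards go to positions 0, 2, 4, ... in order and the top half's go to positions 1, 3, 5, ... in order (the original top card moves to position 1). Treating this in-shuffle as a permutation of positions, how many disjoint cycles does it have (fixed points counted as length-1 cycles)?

3

Trace each unvisited position around until it returns:
(0 1 3 7 15 4 ... len 18) (2 5 11 23 20 14) (8 17)
3 cycles in total.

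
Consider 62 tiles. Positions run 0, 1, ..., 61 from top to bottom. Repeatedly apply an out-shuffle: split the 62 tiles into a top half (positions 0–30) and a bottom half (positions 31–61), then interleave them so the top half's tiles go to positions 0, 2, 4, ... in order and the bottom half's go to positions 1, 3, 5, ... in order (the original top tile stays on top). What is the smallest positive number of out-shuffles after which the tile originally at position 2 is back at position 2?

Follow position 2 under repeated out-shuffles:
2 → 4 → 8 → 16 → 32 → 3 → 6 → 12 → ... → 2 (length 60)
It first returns after 60 out-shuffles.

60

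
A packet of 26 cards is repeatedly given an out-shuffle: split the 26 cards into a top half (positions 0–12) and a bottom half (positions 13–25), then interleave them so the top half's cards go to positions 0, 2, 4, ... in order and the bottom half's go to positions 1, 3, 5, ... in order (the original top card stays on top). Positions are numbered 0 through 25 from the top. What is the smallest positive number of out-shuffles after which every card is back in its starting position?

The out-shuffle permutes the 26 positions with cycle lengths [1, 1, 4, 20].
Every card is home exactly when every cycle has completed a whole number of laps, i.e. after lcm(1, 4, 20) = 20 out-shuffles.

20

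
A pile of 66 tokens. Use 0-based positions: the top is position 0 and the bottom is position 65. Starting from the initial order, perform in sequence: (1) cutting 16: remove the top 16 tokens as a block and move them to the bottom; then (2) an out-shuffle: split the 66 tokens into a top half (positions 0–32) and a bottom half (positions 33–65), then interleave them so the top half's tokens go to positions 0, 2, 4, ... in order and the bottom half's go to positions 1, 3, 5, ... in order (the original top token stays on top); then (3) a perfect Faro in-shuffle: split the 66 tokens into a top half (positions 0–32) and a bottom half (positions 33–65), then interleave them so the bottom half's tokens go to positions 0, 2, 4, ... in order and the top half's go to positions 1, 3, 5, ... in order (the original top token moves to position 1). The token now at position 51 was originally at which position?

61

Undo the operations in reverse order, starting from position 51:
  undo op 3 (in-shuffle, from top half): 51 ← 25
  undo op 2 (out-shuffle, from bottom half): 25 ← 45
  undo op 1 (cut 16): 45 ← 61
So the token at position 51 came from original position 61.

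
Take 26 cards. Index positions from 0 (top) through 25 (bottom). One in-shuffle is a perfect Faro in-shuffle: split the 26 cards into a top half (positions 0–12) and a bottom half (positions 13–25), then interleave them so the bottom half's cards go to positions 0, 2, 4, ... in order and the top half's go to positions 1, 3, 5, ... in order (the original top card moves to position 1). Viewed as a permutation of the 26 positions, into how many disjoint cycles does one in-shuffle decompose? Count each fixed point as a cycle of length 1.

3

Trace each unvisited position around until it returns:
(0 1 3 7 15 4 ... len 18) (2 5 11 23 20 14) (8 17)
3 cycles in total.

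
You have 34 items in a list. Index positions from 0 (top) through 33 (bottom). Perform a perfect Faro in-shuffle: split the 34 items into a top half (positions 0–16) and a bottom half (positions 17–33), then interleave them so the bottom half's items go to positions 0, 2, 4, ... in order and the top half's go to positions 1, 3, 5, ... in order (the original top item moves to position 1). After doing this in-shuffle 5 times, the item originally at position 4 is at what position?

19

Track the item's position through each in-shuffle:
4 → 9 → 19 → 4 → 9 → 19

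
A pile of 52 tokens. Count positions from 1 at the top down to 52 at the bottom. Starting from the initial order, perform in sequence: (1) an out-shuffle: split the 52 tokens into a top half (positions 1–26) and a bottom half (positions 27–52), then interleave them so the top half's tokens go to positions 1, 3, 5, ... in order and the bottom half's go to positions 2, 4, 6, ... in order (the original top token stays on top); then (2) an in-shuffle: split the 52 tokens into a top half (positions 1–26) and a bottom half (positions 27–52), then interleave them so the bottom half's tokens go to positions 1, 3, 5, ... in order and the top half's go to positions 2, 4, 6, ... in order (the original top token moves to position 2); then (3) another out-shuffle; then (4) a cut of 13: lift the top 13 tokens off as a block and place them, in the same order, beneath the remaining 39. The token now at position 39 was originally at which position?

Undo the operations in reverse order, starting from position 39:
  undo op 4 (cut 13): 39 ← 52
  undo op 3 (out-shuffle, from bottom half): 52 ← 52
  undo op 2 (in-shuffle, from top half): 52 ← 26
  undo op 1 (out-shuffle, from bottom half): 26 ← 39
So the token at position 39 came from original position 39.

39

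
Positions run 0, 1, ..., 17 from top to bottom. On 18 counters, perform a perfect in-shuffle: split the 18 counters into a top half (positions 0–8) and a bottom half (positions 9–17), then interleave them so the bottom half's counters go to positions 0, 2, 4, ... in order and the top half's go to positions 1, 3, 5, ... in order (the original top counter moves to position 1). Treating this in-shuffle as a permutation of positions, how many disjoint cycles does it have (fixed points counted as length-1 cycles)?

1

Trace each unvisited position around until it returns:
(0 1 3 7 15 12 ... len 18)
1 cycle in total.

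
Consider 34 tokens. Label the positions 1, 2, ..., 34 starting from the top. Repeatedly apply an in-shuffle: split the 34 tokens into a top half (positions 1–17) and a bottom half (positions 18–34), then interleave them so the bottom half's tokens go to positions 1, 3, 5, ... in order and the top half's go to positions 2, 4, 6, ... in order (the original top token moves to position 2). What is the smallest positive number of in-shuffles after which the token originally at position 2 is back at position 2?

12

Follow position 2 under repeated in-shuffles:
2 → 4 → 8 → 16 → 32 → 29 → 23 → 11 → 22 → 9 → 18 → 1 → 2
It first returns after 12 in-shuffles.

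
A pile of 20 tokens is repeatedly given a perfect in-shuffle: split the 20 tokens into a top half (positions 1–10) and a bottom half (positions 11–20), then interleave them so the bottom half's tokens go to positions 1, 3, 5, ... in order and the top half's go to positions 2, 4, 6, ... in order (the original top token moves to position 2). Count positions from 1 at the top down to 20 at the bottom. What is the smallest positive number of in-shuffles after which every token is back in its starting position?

The in-shuffle permutes the 20 positions with cycle lengths [2, 3, 3, 6, 6].
Every token is home exactly when every cycle has completed a whole number of laps, i.e. after lcm(2, 3, 6) = 6 in-shuffles.

6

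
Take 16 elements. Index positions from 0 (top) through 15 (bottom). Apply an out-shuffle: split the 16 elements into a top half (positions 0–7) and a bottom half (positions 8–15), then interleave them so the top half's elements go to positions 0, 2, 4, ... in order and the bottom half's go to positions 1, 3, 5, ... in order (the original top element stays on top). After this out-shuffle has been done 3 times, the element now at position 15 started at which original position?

Work backwards from position 15, undoing one out-shuffle at a time:
15 ← 15 ← 15 ← 15
So the element now at position 15 started at position 15.

15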